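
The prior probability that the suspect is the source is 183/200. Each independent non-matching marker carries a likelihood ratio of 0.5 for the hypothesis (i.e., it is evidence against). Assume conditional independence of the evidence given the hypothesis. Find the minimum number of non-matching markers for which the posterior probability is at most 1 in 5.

6

Prior odds = 0.915/0.085 = 183/17.
Likelihood ratio per non-matching marker = 0.5.
Target odds: 0.2 ÷ 0.8 = 0.25.
Require 0.5ⁿ ≤ 0.25 ÷ (183/17) = 17/732.
0.5⁵ = 0.03125 is still above 17/732 but 0.5⁶ = 0.015625 is at or below it, so n = 6.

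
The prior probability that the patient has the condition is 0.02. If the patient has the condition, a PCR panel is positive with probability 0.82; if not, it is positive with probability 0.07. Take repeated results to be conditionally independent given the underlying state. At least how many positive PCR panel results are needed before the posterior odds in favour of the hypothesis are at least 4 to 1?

Prior odds = 0.02/0.98 = 1/49.
Likelihood ratio of a positive = 0.82/0.07 = 82/7.
Target odds = 4.
Need (1/49) × (82/7)ⁿ ≥ 4, i.e. (82/7)ⁿ ≥ 196.
(82/7)² = 6724/49 falls short of 196 but (82/7)³ = 551368/343 reaches it, so n = 3.

3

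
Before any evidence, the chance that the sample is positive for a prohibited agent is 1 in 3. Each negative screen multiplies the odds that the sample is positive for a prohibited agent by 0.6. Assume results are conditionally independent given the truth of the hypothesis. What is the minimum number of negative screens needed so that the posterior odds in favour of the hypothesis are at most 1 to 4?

2

Prior odds: (1/3) ÷ (2/3) = 0.5.
Likelihood ratio per negative screen = 0.6.
Target odds = 0.25.
Need 0.5 × 0.6ⁿ ≤ 0.25, i.e. 0.6ⁿ ≤ 0.5.
0.6¹ = 0.6 is still above 0.5 but 0.6² = 0.36 is at or below it, so n = 2.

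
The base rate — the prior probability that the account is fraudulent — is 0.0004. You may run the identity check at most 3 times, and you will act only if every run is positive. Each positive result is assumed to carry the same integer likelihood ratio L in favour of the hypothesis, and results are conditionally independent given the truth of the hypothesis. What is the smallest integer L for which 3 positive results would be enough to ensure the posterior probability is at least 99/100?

Prior odds = 0.0004/0.9996 = 1/2499.
Target odds = 0.99/0.01 = 99.
Need L³ ≥ 99 ÷ (1/2499) = 247401.
62³ = 238328 < 247401 ≤ 250047 = 63³, so L = 63.

63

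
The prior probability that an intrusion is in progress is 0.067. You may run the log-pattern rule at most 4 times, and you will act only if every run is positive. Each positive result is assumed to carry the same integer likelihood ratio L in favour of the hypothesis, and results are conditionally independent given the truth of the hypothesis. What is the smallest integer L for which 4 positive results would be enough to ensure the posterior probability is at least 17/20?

Prior odds = 0.067/0.933 = 67/933.
Target odds = 0.85/0.15 = 17/3.
Need L⁴ ≥ 17/3 ÷ (67/933) = 5287/67.
2⁴ = 16 < 5287/67 ≤ 81 = 3⁴, so L = 3.

3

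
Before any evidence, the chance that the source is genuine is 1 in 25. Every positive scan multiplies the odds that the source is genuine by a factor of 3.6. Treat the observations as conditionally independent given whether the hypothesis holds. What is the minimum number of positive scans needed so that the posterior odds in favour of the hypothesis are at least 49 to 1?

Prior odds = 0.04/0.96 = 1/24.
Likelihood ratio per positive scan = 3.6.
Target odds = 49.
Require 3.6ⁿ ≥ 49 ÷ (1/24) = 1176.
3.6⁵ = 604.66176 falls short of 1176 but 3.6⁶ = 34012224/15625 reaches it, so n = 6.

6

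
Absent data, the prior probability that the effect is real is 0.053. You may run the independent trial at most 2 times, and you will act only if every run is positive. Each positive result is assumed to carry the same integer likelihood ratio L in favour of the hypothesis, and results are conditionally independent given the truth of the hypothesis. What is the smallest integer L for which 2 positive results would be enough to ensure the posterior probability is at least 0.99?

43

Prior odds = 0.053/0.947 = 53/947.
Target odds = 0.99/0.01 = 99.
Need L² ≥ 99 ÷ (53/947) = 93753/53.
42² = 1764 < 93753/53 ≤ 1849 = 43², so L = 43.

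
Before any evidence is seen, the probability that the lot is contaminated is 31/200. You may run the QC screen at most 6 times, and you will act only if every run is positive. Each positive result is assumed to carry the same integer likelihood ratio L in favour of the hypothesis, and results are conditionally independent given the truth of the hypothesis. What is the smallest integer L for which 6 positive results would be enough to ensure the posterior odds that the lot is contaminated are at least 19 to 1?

3

Prior odds = 0.155/0.845 = 31/169.
Target odds = 19.
Need L⁶ ≥ 19 ÷ (31/169) = 3211/31.
2⁶ = 64 < 3211/31 ≤ 729 = 3⁶, so L = 3.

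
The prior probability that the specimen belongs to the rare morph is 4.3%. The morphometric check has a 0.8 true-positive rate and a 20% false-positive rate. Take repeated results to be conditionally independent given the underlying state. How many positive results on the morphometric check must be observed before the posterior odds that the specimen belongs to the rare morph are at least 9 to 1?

Prior odds = 0.043/0.957 = 43/957.
Likelihood ratio of a positive result = 0.8/0.2 = 4.
Target odds = 9.
Require 4ⁿ ≥ 9 ÷ (43/957) = 8613/43.
4³ = 64 falls short of 8613/43 but 4⁴ = 256 reaches it, so n = 4.

4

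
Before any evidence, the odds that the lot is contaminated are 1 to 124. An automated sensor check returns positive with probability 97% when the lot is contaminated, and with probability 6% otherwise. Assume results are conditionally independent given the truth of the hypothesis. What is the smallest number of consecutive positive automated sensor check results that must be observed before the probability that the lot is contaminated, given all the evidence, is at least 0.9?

Prior odds = 1/124.
Likelihood ratio of a positive result = 0.97/0.06 = 97/6.
Target odds: 0.9 ÷ 0.1 = 9.
Require (97/6)ⁿ ≥ 9 ÷ (1/124) = 1116.
(97/6)² = 9409/36 falls short of 1116 but (97/6)³ = 912673/216 reaches it, so n = 3.

3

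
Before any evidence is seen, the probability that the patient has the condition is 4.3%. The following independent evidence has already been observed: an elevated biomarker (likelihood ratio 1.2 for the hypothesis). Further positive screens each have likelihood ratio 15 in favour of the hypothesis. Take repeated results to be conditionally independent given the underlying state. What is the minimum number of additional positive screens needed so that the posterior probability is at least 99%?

3

Prior odds = 0.043/0.957 = 43/957.
Bayes factor of the evidence already in hand = 1.2.
Odds after that evidence = (43/957) × 1.2 = 86/1595.
Target odds = 0.99/0.01 = 99.
Need 15ⁿ ≥ 99 ÷ (86/1595) = 157905/86.
15² = 225 falls short of 157905/86 but 15³ = 3375 reaches it, so n = 3.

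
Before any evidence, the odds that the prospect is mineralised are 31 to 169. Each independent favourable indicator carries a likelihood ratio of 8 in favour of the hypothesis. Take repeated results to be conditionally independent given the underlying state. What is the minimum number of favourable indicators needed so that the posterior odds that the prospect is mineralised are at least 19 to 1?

Prior odds = 31/169.
Likelihood ratio per favourable indicator = 8.
Target odds = 19.
Require 8ⁿ ≥ 19 ÷ (31/169) = 3211/31.
8² = 64 falls short of 3211/31 but 8³ = 512 reaches it, so n = 3.

3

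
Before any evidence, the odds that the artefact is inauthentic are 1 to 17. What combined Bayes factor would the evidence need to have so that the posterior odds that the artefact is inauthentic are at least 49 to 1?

Prior odds = 1/17.
Target odds = 49.
Required Bayes factor = 49 ÷ (1/17) = 833.

833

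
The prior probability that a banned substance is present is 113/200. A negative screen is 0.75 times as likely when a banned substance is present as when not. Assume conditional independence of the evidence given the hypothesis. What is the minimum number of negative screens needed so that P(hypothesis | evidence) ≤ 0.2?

6

Prior odds = 0.565/0.435 = 113/87.
Likelihood ratio per negative screen = 0.75.
Target posterior odds = 0.2/0.8 = 0.25.
Need (113/87) × 0.75ⁿ ≤ 0.25, i.e. 0.75ⁿ ≤ 87/452.
0.75⁵ = 243/1024 is still above 87/452 but 0.75⁶ = 729/4096 is at or below it, so n = 6.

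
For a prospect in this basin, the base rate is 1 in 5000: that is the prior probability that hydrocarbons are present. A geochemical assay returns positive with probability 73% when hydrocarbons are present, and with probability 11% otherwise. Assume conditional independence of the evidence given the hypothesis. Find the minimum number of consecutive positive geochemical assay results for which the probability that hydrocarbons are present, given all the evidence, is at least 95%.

Prior odds: 0.0002 ÷ 0.9998 = 1/4999.
Likelihood ratio of a positive result = 0.73/0.11 = 73/11.
Target posterior odds = 0.95/0.05 = 19.
Require (73/11)ⁿ ≥ 19 ÷ (1/4999) = 94981.
(73/11)⁶ ≈85424.2 falls short of 94981 but (73/11)⁷ ≈566906 reaches it, so n = 7.

7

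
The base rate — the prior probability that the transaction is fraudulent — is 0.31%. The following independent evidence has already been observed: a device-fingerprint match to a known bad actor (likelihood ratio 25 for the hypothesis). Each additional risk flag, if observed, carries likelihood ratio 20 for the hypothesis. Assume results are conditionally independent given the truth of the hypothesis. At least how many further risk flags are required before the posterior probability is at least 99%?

Prior odds = 0.0031/0.9969 = 31/9969.
Bayes factor of the evidence already in hand = 25.
Odds after that evidence = (31/9969) × 25 = 775/9969.
Target odds = 0.99/0.01 = 99.
Need 20ⁿ ≥ 99 ÷ (775/9969) = 986931/775.
20² = 400 falls short of 986931/775 but 20³ = 8000 reaches it, so n = 3.

3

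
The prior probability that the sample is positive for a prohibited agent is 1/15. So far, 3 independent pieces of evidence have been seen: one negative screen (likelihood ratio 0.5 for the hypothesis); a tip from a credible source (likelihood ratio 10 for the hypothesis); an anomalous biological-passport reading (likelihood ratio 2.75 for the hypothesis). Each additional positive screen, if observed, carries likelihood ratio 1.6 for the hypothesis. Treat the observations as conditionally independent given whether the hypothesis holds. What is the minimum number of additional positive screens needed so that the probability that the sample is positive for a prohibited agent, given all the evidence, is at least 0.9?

5

Prior odds = (1/15)/(14/15) = 1/14.
Combined Bayes factor of the evidence already in hand = 0.5 × 10 × 2.75 = 13.75.
Odds after that evidence = (1/14) × 13.75 = 55/56.
Target odds = 0.9/0.1 = 9.
Need 1.6ⁿ ≥ 9 ÷ (55/56) = 504/55.
1.6⁴ = 6.5536 falls short of 504/55 but 1.6⁵ = 10.48576 reaches it, so n = 5.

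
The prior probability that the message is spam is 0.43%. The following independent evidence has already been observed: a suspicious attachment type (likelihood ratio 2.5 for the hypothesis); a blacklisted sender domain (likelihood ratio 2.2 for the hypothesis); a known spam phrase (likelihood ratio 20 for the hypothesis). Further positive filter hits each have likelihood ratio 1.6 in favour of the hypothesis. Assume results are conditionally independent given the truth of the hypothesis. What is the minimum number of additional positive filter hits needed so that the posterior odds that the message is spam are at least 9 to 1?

7

Prior odds = 0.0043/0.9957 = 43/9957.
Combined Bayes factor of the evidence already in hand = 2.5 × 2.2 × 20 = 110.
Odds after that evidence = (43/9957) × 110 = 4730/9957.
Target odds = 9.
Need 1.6ⁿ ≥ 9 ÷ (4730/9957) = 89613/4730.
1.6⁶ = 262144/15625 falls short of 89613/4730 but 1.6⁷ = 2097152/78125 reaches it, so n = 7.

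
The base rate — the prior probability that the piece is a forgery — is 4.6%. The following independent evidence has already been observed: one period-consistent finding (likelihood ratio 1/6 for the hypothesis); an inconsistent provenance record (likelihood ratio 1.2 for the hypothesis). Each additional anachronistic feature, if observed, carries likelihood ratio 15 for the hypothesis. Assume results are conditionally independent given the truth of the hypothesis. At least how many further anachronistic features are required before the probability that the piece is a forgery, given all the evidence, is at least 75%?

3

Prior odds = 0.046/0.954 = 23/477.
Combined Bayes factor of the evidence already in hand = (1/6) × 1.2 = 0.2.
Odds after that evidence = (23/477) × 0.2 = 23/2385.
Target odds = 0.75/0.25 = 3.
Need 15ⁿ ≥ 3 ÷ (23/2385) = 7155/23.
15² = 225 falls short of 7155/23 but 15³ = 3375 reaches it, so n = 3.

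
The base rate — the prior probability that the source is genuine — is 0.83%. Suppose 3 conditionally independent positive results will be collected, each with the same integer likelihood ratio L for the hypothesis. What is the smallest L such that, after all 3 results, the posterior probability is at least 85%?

Prior odds = 0.0083/0.9917 = 83/9917.
Target odds = 0.85/0.15 = 17/3.
Need L³ ≥ 17/3 ÷ (83/9917) = 168589/249.
8³ = 512 < 168589/249 ≤ 729 = 9³, so L = 9.

9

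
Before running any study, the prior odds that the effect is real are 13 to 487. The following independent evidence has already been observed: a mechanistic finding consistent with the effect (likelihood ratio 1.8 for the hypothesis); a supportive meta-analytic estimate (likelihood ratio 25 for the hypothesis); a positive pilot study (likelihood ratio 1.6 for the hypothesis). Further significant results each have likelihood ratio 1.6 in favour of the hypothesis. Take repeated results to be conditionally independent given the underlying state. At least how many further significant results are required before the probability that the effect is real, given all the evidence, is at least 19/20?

5

Prior odds = 13/487.
Combined Bayes factor of the evidence already in hand = 1.8 × 25 × 1.6 = 72.
Odds after that evidence = (13/487) × 72 = 936/487.
Target odds = 0.95/0.05 = 19.
Need 1.6ⁿ ≥ 19 ÷ (936/487) = 9253/936.
1.6⁴ = 6.5536 falls short of 9253/936 but 1.6⁵ = 10.48576 reaches it, so n = 5.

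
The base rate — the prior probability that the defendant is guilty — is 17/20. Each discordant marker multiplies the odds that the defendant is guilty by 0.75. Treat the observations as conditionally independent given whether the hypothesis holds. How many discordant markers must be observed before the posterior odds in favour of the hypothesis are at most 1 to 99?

23

Prior odds: 0.85 ÷ 0.15 = 17/3.
Likelihood ratio per discordant marker = 0.75.
Target odds = 1/99.
Need (17/3) × 0.75ⁿ ≤ 1/99, i.e. 0.75ⁿ ≤ 1/561.
0.75²² ≈0.00178381 is still above 1/561 but 0.75²³ ≈0.00133786 is at or below it, so n = 23.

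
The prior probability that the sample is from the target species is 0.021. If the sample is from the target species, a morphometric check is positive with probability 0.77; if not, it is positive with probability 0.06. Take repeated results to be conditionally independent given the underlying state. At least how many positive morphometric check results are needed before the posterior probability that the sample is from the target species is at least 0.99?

4

Prior odds: 0.021 ÷ 0.979 = 21/979.
Likelihood ratio of a positive = 0.77/0.06 = 77/6.
Target posterior odds = 0.99/0.01 = 99.
Need (21/979) × (77/6)ⁿ ≥ 99, i.e. (77/6)ⁿ ≥ 32307/7.
(77/6)³ = 456533/216 falls short of 32307/7 but (77/6)⁴ = 35153041/1296 reaches it, so n = 4.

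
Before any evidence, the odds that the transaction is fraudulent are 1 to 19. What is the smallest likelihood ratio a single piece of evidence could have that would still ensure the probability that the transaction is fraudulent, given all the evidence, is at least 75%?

57

Prior odds = 1/19.
Target odds = 0.75/0.25 = 3.
Required Bayes factor = 3 ÷ (1/19) = 57.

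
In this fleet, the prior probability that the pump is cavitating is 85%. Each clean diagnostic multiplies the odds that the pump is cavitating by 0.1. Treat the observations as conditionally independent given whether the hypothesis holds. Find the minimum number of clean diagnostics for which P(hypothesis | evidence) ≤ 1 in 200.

Prior odds = 0.85/0.15 = 17/3.
Likelihood ratio per clean diagnostic = 0.1.
Target posterior odds = 0.005/0.995 = 1/199.
Require 0.1ⁿ ≤ 1/199 ÷ (17/3) = 3/3383.
0.1³ = 0.001 is still above 3/3383 but 0.1⁴ = 0.0001 is at or below it, so n = 4.

4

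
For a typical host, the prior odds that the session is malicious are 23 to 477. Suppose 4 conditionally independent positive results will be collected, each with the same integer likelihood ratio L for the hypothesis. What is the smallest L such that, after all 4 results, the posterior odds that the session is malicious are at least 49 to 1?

6

Prior odds = 23/477.
Target odds = 49.
Need L⁴ ≥ 49 ÷ (23/477) = 23373/23.
5⁴ = 625 < 23373/23 ≤ 1296 = 6⁴, so L = 6.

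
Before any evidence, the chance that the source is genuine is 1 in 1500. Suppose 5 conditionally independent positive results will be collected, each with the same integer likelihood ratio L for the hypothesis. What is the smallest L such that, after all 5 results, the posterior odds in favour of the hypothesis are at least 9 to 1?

Prior odds = (1/1500)/(1499/1500) = 1/1499.
Target odds = 9.
Need L⁵ ≥ 9 ÷ (1/1499) = 13491.
6⁵ = 7776 < 13491 ≤ 16807 = 7⁵, so L = 7.

7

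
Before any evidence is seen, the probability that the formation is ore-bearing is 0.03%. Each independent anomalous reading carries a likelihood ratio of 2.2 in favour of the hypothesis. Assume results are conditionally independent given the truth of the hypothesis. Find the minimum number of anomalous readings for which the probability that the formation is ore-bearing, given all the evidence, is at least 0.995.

Prior odds = 0.0003/0.9997 = 3/9997.
Likelihood ratio per anomalous reading = 2.2.
Target posterior odds = 0.995/0.005 = 199.
Require 2.2ⁿ ≥ 199 ÷ (3/9997) = 1989403/3.
2.2¹⁷ ≈662500 falls short of 1989403/3 but 2.2¹⁸ ≈1.4575e+06 reaches it, so n = 18.

18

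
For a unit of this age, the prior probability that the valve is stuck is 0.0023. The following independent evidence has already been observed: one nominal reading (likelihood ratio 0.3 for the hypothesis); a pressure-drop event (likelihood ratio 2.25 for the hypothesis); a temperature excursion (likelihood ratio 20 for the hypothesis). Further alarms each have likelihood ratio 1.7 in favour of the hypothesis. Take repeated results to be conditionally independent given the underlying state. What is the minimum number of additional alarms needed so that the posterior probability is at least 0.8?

10

Prior odds = 0.0023/0.9977 = 23/9977.
Combined Bayes factor of the evidence already in hand = 0.3 × 2.25 × 20 = 13.5.
Odds after that evidence = (23/9977) × 13.5 = 621/19954.
Target odds = 0.8/0.2 = 4.
Need 1.7ⁿ ≥ 4 ÷ (621/19954) = 79816/621.
1.7⁹ ≈118.588 falls short of 79816/621 but 1.7¹⁰ ≈201.599 reaches it, so n = 10.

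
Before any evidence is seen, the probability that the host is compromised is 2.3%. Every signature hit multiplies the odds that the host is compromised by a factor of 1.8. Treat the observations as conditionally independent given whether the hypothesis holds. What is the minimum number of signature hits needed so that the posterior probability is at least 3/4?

Prior odds = 0.023/0.977 = 23/977.
Likelihood ratio per signature hit = 1.8.
Target odds: 0.75 ÷ 0.25 = 3.
Need (23/977) × 1.8ⁿ ≥ 3, i.e. 1.8ⁿ ≥ 2931/23.
1.8⁸ = 43046721/390625 falls short of 2931/23 but 1.8⁹ = 387420489/1953125 reaches it, so n = 9.

9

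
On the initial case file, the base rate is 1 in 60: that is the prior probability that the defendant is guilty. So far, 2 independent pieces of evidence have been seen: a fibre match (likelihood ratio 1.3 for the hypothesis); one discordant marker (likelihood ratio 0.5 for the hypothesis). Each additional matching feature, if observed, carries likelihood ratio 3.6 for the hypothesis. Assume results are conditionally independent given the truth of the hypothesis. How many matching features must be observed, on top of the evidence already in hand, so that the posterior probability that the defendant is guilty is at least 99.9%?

9

Prior odds = (1/60)/(59/60) = 1/59.
Combined Bayes factor of the evidence already in hand = 1.3 × 0.5 = 0.65.
Odds after that evidence = (1/59) × 0.65 = 13/1180.
Target odds = 0.999/0.001 = 999.
Need 3.6ⁿ ≥ 999 ÷ (13/1180) = 1178820/13.
3.6⁸ ≈28211.1 falls short of 1178820/13 but 3.6⁹ ≈101560 reaches it, so n = 9.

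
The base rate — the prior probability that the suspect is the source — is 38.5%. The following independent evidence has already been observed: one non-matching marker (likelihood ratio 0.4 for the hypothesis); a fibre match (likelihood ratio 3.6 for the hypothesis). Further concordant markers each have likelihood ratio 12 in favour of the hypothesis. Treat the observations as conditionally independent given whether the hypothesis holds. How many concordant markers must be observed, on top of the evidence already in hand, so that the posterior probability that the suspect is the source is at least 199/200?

3

Prior odds = 0.385/0.615 = 77/123.
Combined Bayes factor of the evidence already in hand = 0.4 × 3.6 = 1.44.
Odds after that evidence = (77/123) × 1.44 = 924/1025.
Target odds = 0.995/0.005 = 199.
Need 12ⁿ ≥ 199 ÷ (924/1025) = 203975/924.
12² = 144 falls short of 203975/924 but 12³ = 1728 reaches it, so n = 3.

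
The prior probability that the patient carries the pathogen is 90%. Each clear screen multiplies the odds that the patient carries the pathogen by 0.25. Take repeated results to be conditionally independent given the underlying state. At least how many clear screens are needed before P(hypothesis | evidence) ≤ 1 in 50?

5

Prior odds: 0.9 ÷ 0.1 = 9.
Likelihood ratio per clear screen = 0.25.
Target odds: 0.02 ÷ 0.98 = 1/49.
Need 9 × 0.25ⁿ ≤ 1/49, i.e. 0.25ⁿ ≤ 1/441.
0.25⁴ = 0.00390625 is still above 1/441 but 0.25⁵ = 1/1024 is at or below it, so n = 5.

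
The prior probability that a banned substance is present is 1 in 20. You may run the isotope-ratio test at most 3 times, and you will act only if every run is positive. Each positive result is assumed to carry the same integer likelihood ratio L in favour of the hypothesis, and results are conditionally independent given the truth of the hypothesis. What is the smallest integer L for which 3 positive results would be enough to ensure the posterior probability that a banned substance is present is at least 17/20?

Prior odds = 0.05/0.95 = 1/19.
Target odds = 0.85/0.15 = 17/3.
Need L³ ≥ 17/3 ÷ (1/19) = 323/3.
4³ = 64 < 323/3 ≤ 125 = 5³, so L = 5.

5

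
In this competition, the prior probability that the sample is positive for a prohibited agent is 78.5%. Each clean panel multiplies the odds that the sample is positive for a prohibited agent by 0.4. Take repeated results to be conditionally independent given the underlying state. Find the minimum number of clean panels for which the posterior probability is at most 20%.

3

Prior odds = 0.785/0.215 = 157/43.
Likelihood ratio per clean panel = 0.4.
Target odds: 0.2 ÷ 0.8 = 0.25.
Require 0.4ⁿ ≤ 0.25 ÷ (157/43) = 43/628.
0.4² = 0.16 is still above 43/628 but 0.4³ = 0.064 is at or below it, so n = 3.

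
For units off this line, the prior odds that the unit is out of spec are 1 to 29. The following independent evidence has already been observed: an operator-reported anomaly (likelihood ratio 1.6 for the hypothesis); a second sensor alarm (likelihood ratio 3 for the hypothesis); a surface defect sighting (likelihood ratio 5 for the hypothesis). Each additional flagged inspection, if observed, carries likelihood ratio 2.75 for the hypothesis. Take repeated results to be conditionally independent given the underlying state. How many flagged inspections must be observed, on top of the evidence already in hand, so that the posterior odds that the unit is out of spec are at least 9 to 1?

3

Prior odds = 1/29.
Combined Bayes factor of the evidence already in hand = 1.6 × 3 × 5 = 24.
Odds after that evidence = (1/29) × 24 = 24/29.
Target odds = 9.
Need 2.75ⁿ ≥ 9 ÷ (24/29) = 10.875.
2.75² = 7.5625 falls short of 10.875 but 2.75³ = 20.796875 reaches it, so n = 3.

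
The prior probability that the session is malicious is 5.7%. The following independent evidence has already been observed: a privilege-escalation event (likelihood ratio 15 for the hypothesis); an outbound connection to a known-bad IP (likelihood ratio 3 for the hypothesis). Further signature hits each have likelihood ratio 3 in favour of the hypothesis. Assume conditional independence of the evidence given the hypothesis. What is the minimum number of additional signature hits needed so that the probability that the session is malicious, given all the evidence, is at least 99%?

4

Prior odds = 0.057/0.943 = 57/943.
Combined Bayes factor of the evidence already in hand = 15 × 3 = 45.
Odds after that evidence = (57/943) × 45 = 2565/943.
Target odds = 0.99/0.01 = 99.
Need 3ⁿ ≥ 99 ÷ (2565/943) = 10373/285.
3³ = 27 falls short of 10373/285 but 3⁴ = 81 reaches it, so n = 4.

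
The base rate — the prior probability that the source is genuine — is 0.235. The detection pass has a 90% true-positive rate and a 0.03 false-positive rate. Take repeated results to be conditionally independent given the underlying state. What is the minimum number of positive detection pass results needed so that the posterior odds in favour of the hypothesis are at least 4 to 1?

1

Prior odds: 0.235 ÷ 0.765 = 47/153.
Likelihood ratio of a positive result = 0.9/0.03 = 30.
Target odds = 4.
Require 30ⁿ ≥ 4 ÷ (47/153) = 612/47.
30¹ = 30, which meets the required 612/47; so n = 1.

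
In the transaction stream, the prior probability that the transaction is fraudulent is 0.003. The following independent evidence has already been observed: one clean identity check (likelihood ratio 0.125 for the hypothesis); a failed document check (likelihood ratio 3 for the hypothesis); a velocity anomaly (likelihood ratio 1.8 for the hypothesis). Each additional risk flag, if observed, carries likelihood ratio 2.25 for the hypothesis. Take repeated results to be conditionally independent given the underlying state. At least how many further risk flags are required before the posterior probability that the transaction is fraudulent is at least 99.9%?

17

Prior odds = 0.003/0.997 = 3/997.
Combined Bayes factor of the evidence already in hand = 0.125 × 3 × 1.8 = 0.675.
Odds after that evidence = (3/997) × 0.675 = 81/39880.
Target odds = 0.999/0.001 = 999.
Need 2.25ⁿ ≥ 999 ÷ (81/39880) = 1475560/3.
2.25¹⁶ ≈431440 falls short of 1475560/3 but 2.25¹⁷ ≈970740 reaches it, so n = 17.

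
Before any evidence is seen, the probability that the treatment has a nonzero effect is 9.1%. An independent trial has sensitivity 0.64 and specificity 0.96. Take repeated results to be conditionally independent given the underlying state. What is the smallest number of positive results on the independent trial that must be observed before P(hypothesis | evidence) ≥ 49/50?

3

Prior odds: 0.091 ÷ 0.909 = 91/909.
False-positive rate = 1 − 0.96 = 0.04; likelihood ratio of a positive = 0.64/0.04 = 16.
Target posterior odds = 0.98/0.02 = 49.
Need (91/909) × 16ⁿ ≥ 49, i.e. 16ⁿ ≥ 6363/13.
16² = 256 falls short of 6363/13 but 16³ = 4096 reaches it, so n = 3.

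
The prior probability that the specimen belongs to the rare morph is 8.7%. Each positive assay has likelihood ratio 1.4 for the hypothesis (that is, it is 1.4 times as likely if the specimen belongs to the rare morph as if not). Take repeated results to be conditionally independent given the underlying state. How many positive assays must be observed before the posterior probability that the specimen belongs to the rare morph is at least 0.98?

19

Prior odds: 0.087 ÷ 0.913 = 87/913.
Likelihood ratio per positive assay = 1.4.
Target odds: 0.98 ÷ 0.02 = 49.
Need (87/913) × 1.4ⁿ ≥ 49, i.e. 1.4ⁿ ≥ 44737/87.
1.4¹⁸ ≈426.879 falls short of 44737/87 but 1.4¹⁹ ≈597.63 reaches it, so n = 19.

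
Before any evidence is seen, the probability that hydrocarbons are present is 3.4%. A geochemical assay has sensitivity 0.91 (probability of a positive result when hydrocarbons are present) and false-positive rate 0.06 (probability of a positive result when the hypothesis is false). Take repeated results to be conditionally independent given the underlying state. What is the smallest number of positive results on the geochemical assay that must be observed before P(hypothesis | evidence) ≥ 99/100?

3

Prior odds = 0.034/0.966 = 17/483.
Likelihood ratio of a positive result = 0.91/0.06 = 91/6.
Target posterior odds = 0.99/0.01 = 99.
Require (91/6)ⁿ ≥ 99 ÷ (17/483) = 47817/17.
(91/6)² = 8281/36 falls short of 47817/17 but (91/6)³ = 753571/216 reaches it, so n = 3.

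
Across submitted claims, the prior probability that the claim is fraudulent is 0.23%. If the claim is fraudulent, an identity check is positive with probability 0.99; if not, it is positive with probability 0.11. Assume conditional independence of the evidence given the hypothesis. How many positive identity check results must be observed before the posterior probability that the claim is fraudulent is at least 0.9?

Prior odds = 0.0023/0.9977 = 23/9977.
Likelihood ratio of a positive = 0.99/0.11 = 9.
Target posterior odds = 0.9/0.1 = 9.
Require 9ⁿ ≥ 9 ÷ (23/9977) = 89793/23.
9³ = 729 falls short of 89793/23 but 9⁴ = 6561 reaches it, so n = 4.

4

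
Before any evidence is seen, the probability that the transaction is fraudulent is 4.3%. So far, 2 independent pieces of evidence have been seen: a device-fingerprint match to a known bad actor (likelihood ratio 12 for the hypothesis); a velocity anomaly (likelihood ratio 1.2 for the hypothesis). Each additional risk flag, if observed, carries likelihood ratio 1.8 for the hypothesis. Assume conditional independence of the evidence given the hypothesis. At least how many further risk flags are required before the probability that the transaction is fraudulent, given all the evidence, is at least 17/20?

Prior odds = 0.043/0.957 = 43/957.
Combined Bayes factor of the evidence already in hand = 12 × 1.2 = 14.4.
Odds after that evidence = (43/957) × 14.4 = 1032/1595.
Target odds = 0.85/0.15 = 17/3.
Need 1.8ⁿ ≥ 17/3 ÷ (1032/1595) = 27115/3096.
1.8³ = 5.832 falls short of 27115/3096 but 1.8⁴ = 10.4976 reaches it, so n = 4.

4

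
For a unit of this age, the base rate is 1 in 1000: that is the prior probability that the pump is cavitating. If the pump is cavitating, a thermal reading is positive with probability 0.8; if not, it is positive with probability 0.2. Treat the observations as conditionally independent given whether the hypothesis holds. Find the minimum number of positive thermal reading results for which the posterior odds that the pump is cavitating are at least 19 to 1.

Prior odds: 0.001 ÷ 0.999 = 1/999.
Likelihood ratio of a positive = 0.8/0.2 = 4.
Target odds = 19.
Need (1/999) × 4ⁿ ≥ 19, i.e. 4ⁿ ≥ 18981.
4⁷ = 16384 falls short of 18981 but 4⁸ = 65536 reaches it, so n = 8.

8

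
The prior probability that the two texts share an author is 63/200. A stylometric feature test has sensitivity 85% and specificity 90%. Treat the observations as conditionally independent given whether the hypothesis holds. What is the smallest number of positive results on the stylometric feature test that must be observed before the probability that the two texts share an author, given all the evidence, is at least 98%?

Prior odds: 0.315 ÷ 0.685 = 63/137.
False-positive rate = 1 − 0.9 = 0.1; likelihood ratio of a positive = 0.85/0.1 = 8.5.
Target posterior odds = 0.98/0.02 = 49.
Require 8.5ⁿ ≥ 49 ÷ (63/137) = 959/9.
8.5² = 72.25 falls short of 959/9 but 8.5³ = 614.125 reaches it, so n = 3.

3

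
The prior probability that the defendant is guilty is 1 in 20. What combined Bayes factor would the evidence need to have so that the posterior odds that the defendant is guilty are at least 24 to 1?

Prior odds = 0.05/0.95 = 1/19.
Target odds = 24.
Required Bayes factor = 24 ÷ (1/19) = 456.

456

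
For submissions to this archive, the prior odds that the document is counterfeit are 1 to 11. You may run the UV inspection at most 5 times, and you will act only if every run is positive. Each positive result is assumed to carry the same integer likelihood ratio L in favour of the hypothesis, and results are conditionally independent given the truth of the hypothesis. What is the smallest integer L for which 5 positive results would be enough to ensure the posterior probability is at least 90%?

Prior odds = 1/11.
Target odds = 0.9/0.1 = 9.
Need L⁵ ≥ 9 ÷ (1/11) = 99.
2⁵ = 32 < 99 ≤ 243 = 3⁵, so L = 3.

3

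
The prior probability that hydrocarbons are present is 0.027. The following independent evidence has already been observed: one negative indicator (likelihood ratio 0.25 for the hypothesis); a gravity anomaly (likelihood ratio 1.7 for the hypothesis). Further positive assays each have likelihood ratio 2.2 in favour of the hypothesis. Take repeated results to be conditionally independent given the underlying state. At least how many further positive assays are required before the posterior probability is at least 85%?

Prior odds = 0.027/0.973 = 27/973.
Combined Bayes factor of the evidence already in hand = 0.25 × 1.7 = 0.425.
Odds after that evidence = (27/973) × 0.425 = 459/38920.
Target odds = 0.85/0.15 = 17/3.
Need 2.2ⁿ ≥ 17/3 ÷ (459/38920) = 38920/81.
2.2⁷ = 19487171/78125 falls short of 38920/81 but 2.2⁸ = 214358881/390625 reaches it, so n = 8.

8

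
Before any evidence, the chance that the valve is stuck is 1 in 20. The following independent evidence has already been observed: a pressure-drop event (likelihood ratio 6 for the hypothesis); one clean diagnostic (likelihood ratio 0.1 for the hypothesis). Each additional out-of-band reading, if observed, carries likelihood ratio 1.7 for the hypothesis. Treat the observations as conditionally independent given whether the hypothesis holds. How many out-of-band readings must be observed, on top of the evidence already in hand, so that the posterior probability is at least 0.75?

9

Prior odds = 0.05/0.95 = 1/19.
Combined Bayes factor of the evidence already in hand = 6 × 0.1 = 0.6.
Odds after that evidence = (1/19) × 0.6 = 3/95.
Target odds = 0.75/0.25 = 3.
Need 1.7ⁿ ≥ 3 ÷ (3/95) = 95.
1.7⁸ ≈69.7576 falls short of 95 but 1.7⁹ ≈118.588 reaches it, so n = 9.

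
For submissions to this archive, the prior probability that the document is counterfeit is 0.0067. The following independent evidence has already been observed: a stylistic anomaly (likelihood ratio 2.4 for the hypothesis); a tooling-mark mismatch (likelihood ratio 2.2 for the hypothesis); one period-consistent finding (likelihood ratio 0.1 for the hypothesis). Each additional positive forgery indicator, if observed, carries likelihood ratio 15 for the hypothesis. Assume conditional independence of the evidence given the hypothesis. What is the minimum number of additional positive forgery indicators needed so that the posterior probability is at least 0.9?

3

Prior odds = 0.0067/0.9933 = 67/9933.
Combined Bayes factor of the evidence already in hand = 2.4 × 2.2 × 0.1 = 0.528.
Odds after that evidence = (67/9933) × 0.528 = 134/37625.
Target odds = 0.9/0.1 = 9.
Need 15ⁿ ≥ 9 ÷ (134/37625) = 338625/134.
15² = 225 falls short of 338625/134 but 15³ = 3375 reaches it, so n = 3.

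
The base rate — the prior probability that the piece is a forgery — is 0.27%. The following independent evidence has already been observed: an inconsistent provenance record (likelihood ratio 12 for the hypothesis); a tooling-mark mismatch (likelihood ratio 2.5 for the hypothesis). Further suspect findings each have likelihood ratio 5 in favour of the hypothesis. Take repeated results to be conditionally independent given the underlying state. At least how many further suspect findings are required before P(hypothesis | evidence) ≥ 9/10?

3

Prior odds = 0.0027/0.9973 = 27/9973.
Combined Bayes factor of the evidence already in hand = 12 × 2.5 = 30.
Odds after that evidence = (27/9973) × 30 = 810/9973.
Target odds = 0.9/0.1 = 9.
Need 5ⁿ ≥ 9 ÷ (810/9973) = 9973/90.
5² = 25 falls short of 9973/90 but 5³ = 125 reaches it, so n = 3.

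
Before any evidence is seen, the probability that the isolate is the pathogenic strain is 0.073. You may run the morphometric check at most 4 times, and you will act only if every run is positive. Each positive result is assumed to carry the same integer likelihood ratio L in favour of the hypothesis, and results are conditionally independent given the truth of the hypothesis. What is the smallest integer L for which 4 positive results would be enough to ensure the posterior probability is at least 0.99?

6

Prior odds = 0.073/0.927 = 73/927.
Target odds = 0.99/0.01 = 99.
Need L⁴ ≥ 99 ÷ (73/927) = 91773/73.
5⁴ = 625 < 91773/73 ≤ 1296 = 6⁴, so L = 6.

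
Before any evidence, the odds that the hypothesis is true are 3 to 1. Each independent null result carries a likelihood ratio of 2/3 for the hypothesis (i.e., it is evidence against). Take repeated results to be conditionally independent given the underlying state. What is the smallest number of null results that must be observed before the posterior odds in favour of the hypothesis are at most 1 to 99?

15

Prior odds = 3.
Likelihood ratio per null result = 2/3.
Target odds = 1/99.
Require (2/3)ⁿ ≤ 1/99 ÷ 3 = 1/297.
(2/3)¹⁴ = 16384/4782969 is still above 1/297 but (2/3)¹⁵ = 32768/14348907 is at or below it, so n = 15.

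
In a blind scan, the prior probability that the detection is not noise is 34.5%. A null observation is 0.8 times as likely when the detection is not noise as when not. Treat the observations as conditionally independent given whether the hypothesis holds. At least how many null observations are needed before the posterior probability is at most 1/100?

18

Prior odds = 0.345/0.655 = 69/131.
Likelihood ratio per null observation = 0.8.
Target posterior odds = 0.01/0.99 = 1/99.
Require 0.8ⁿ ≤ 1/99 ÷ (69/131) = 131/6831.
0.8¹⁷ ≈0.022518 is still above 131/6831 but 0.8¹⁸ ≈0.0180144 is at or below it, so n = 18.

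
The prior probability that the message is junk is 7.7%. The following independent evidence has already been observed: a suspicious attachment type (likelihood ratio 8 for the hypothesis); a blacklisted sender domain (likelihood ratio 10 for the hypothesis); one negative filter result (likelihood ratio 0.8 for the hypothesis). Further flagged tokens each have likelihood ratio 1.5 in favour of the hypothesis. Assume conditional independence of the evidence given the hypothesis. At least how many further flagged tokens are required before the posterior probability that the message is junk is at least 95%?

4

Prior odds = 0.077/0.923 = 77/923.
Combined Bayes factor of the evidence already in hand = 8 × 10 × 0.8 = 64.
Odds after that evidence = (77/923) × 64 = 4928/923.
Target odds = 0.95/0.05 = 19.
Need 1.5ⁿ ≥ 19 ÷ (4928/923) = 17537/4928.
1.5³ = 3.375 falls short of 17537/4928 but 1.5⁴ = 5.0625 reaches it, so n = 4.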